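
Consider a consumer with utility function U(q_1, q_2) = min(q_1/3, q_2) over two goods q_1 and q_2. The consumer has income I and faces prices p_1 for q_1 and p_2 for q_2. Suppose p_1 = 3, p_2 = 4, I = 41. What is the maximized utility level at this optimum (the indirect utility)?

V = 3.1538

With perfect complements, no substitution: consume in ratio q_1:q_2 = 3:1.
Budget: p_1·q_1 + p_2·(1/3)·q_1 = I, so (3·p_1 + p_2)·q_1 = 3·I.
Demand: q_1*(p_1,p_2,I) = 3·I/(3·p_1 + p_2), q_2* = I/(3·p_1 + p_2).
Here 3·3 + 4 = 13, giving q_1* = 9.4615 and q_2* = 3.1538.
Utility at the optimum: U(9.4615, 3.1538) = 3.1538.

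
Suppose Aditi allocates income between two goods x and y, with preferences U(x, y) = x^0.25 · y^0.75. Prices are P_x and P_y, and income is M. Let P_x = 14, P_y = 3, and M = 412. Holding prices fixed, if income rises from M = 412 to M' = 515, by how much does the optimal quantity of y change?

The MRS is (1/3)·y/x. Set MRS = P_x/P_y.
So 0.25·P_y·y = 0.75·P_x·x; combined with the budget, a share 0.25 of income goes to x.
Demand: x*(P_x,P_y,M) = 0.25·M/P_x and y* = 0.75·M/P_y.
At P_x=14, P_y=3, M=412: y* = 0.75·412/3 = 103.
At M' = 515: y* = 128.75. Change: 128.75 − 103 = 25.75.

Δy* = 25.75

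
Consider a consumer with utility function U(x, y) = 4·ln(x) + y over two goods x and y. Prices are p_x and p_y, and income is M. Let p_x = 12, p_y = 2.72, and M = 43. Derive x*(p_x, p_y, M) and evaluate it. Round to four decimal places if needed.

Set MRS = p_x/p_y: (4/x)/1 = p_x/p_y.
So x*(p_x,p_y) = 4·p_y/p_x, independent of income; and y* = (M − 4·p_y)/p_y.
At the given prices: x* = 4·2.72/12 = 0.9067.

x* = 0.9067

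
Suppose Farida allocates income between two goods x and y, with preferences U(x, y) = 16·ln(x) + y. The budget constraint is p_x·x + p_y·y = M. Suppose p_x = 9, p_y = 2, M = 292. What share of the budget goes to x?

share on x = 0.1096

MU_x = 16/x, MU_y = 1. Tangency: 16/x = p_x/p_y.
So x*(p_x,p_y) = 16·p_y/p_x, independent of income; and y* = (M − 16·p_y)/p_y.
At the given prices: x* = 16·2/9 = 3.5556, and y* = 130.
Expenditure on x: 9·3.5556 = 32; share = 0.1096.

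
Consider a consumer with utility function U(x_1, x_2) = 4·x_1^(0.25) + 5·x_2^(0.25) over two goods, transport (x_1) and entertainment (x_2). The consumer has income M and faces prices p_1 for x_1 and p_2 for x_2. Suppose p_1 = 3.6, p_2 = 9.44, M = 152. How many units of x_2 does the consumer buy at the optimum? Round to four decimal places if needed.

MRS = MU_x_1/MU_x_2 = (4/5)·(x_2/x_1)^(0.75). Set equal to p_1/p_2.
Solve for the ratio: x_2/x_1 = [(5/4)·p_1/p_2]^(4/3).
With the ratio pinned down, the budget gives x_1* = M/(p_1 + p_2·(x_2/x_1)) and x_2* = (x_2/x_1)·x_1*.
Numerically x_2/x_1 = 0.372381, so x_1* = 152/(3.6 + 9.44·0.372381) = 21.3625 and x_2* = 0.372381·21.3625 = 7.955.

x_2* = 7.955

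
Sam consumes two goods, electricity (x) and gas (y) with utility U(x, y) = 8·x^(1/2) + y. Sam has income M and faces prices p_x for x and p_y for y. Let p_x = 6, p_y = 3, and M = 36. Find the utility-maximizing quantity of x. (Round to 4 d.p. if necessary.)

x* = 4

Set MRS = p_x/p_y: 4·x^(−1/2) = p_x/p_y.
Solve: √x = 4·p_y/p_x, so x*(p_x,p_y) = (4·p_y/p_x)², and y* = (M − p_x·x*)/p_y.
Plugging in: x* = (4·3/6)² = 4.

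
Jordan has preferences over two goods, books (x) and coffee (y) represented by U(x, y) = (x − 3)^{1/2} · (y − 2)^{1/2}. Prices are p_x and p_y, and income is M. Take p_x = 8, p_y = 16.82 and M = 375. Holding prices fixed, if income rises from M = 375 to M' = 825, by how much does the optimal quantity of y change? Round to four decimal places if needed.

Δy* = 13.3769

Let x' = x−3, y' = y−2. MRS = y'/x' = p_x/p_y.
Substituting into the budget: x* = 3 + 0.5·(M − 3·p_x − 2·p_y)/p_x, and y* = 2 + 0.5·(…)/p_y.
Discretionary income = 375 − 3·8 − 2·16.82 = 317.36; y* = 2 + 0.5·317.36/16.82 = 11.434.
At M' = 825: y* = 24.8109. Change: 24.8109 − 11.434 = 13.3769.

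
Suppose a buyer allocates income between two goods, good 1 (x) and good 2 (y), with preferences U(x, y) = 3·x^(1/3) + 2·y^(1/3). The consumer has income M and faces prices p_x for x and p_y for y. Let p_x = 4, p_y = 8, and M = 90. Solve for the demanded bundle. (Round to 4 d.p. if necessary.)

With the ratio pinned down, the budget gives x* = M/(p_x + p_y·(y/x)) and y* = (y/x)·x*.
Numerically y/x = 0.19245, so x* = 90/(4 + 8·0.19245) = 16.2467 and y* = 0.19245·16.2467 = 3.1267.

x* = 16.2467, y* = 3.1267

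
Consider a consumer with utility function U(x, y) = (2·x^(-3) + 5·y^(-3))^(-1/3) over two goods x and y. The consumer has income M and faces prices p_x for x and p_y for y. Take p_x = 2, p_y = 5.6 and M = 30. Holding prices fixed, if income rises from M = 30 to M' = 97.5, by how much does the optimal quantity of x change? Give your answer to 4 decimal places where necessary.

MRS = MU_x/MU_y = (2/5)·(y/x)^(4). Set equal to p_x/p_y.
Hence y/x = ((5/2)·p_x/p_y)^(1/(4)), i.e. raised to the 0.25 power.
With the ratio pinned down, the budget gives x* = M/(p_x + p_y·(y/x)) and y* = (y/x)·x*.
Numerically y/x = 0.972065, so x* = 30/(2 + 5.6·0.972065) = 4.0303.
At M' = 97.5: x* = 13.0986. Change: 13.0986 − 4.0303 = 9.0682.

Δx* = 9.0682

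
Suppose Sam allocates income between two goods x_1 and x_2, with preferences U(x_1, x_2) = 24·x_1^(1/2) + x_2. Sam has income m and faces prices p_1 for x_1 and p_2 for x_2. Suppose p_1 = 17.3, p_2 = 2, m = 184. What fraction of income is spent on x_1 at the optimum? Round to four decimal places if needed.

share on x_1 = 0.1809

Utility is quasi-linear in x_2; the FOC for x_1 is 12/√x_1 = p_1/p_2.
Thus x_1* = (12·p_2/p_1)² — independent of m — with the rest of income spent on x_2.
Plugging in: x_1* = (12·2/17.3)² = 1.9246, x_2* = 75.3526.
Expenditure on x_1: 17.3·1.9246 = 33.2948; share = 0.1809.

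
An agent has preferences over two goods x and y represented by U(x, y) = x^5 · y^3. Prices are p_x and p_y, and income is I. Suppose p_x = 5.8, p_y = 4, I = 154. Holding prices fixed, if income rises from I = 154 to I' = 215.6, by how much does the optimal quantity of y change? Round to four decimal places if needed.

MU_x/MU_y = (5·y)/(3·x); tangency sets this equal to p_x/p_y.
So 5·p_y·y = 3·p_x·x; combined with the budget, a share 0.625 of income goes to x.
Demand: x*(p_x,p_y,I) = 0.625·I/p_x and y* = 0.375·I/p_y.
At p_x=5.8, p_y=4, I=154: y* = 0.375·154/4 = 14.4375.
At I' = 215.6: y* = 20.2125. Change: 20.2125 − 14.4375 = 5.775.

Δy* = 5.775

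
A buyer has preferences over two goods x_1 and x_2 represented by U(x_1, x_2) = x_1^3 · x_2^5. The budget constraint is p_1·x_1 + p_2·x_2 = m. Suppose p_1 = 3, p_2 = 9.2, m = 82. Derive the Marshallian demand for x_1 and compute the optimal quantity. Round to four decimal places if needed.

x_1* = 10.25

Tangency: MRS = (3/5)·x_2/x_1 = p_1/p_2.
So 3·p_2·x_2 = 5·p_1·x_1; combined with the budget, a share 0.375 of income goes to x_1.
Demand: x_1*(p_1,p_2,m) = 0.375·m/p_1 and x_2* = 0.625·m/p_2.
At p_1=3, p_2=9.2, m=82: x_1* = 0.375·82/3 = 10.25.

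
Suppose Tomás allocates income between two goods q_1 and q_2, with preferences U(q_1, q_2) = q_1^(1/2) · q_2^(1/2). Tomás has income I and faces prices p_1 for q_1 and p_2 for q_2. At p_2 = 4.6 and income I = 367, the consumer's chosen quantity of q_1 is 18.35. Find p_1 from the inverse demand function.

p_1 = 10

The MRS is q_2/q_1. Set MRS = p_1/p_2.
So 0.5·p_2·q_2 = 0.5·p_1·q_1; combined with the budget, a share 0.5 of income goes to q_1.
Demand: q_1*(p_1,p_2,I) = 0.5·I/p_1 and q_2* = 0.5·I/p_2.
Set q_1* = 18.35 in the demand function and solve for p_1: p_1 = 10.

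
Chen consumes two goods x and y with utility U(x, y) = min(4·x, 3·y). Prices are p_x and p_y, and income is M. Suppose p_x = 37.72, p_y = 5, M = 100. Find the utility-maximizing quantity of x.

x* = 2.2529

Leontief preferences: the optimum is at the kink where x/3 = y/4, i.e. y = (4/3)·x.
Budget: p_x·x + p_y·(4/3)·x = M, so (3·p_x + 4·p_y)·x = 3·M.
Demand: x*(p_x,p_y,M) = 3·M/(3·p_x + 4·p_y), y* = 4·M/(3·p_x + 4·p_y).
Here 3·37.72 + 4·5 = 133.16, giving x* = 2.2529.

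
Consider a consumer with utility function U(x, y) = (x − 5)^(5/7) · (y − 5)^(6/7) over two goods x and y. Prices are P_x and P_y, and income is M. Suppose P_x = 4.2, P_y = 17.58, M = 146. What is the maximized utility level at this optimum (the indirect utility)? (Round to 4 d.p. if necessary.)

V = 3.0451

Substituting into the budget: x* = 5 + 5/11·(M − 5·P_x − 5·P_y)/P_x, and y* = 5 + 6/11·(…)/P_y.
Discretionary income = 146 − 5·4.2 − 5·17.58 = 37.1; x* = 5 + 5/11·37.1/4.2 = 9.0152; y* = 5 + 6/11·37.1/17.58 = 6.1511.
Utility at the optimum: U(9.0152, 6.1511) = 3.0451.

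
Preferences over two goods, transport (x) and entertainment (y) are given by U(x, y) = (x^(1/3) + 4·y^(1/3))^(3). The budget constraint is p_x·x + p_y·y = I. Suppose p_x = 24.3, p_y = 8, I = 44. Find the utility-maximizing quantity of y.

y* = 5.1319

Numerically y/x = 42.351073, so x* = 44/(24.3 + 8·42.351073) = 0.1212 and y* = 42.351073·0.1212 = 5.1319.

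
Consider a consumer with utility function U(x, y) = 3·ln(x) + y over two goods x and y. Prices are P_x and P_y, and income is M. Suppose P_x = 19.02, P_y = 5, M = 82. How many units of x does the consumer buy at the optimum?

x* = 0.7886

At the given prices: x* = 3·5/19.02 = 0.7886.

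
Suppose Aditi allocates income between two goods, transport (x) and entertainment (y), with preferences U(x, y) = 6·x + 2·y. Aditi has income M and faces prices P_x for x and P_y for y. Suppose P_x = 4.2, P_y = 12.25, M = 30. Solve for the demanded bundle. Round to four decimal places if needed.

x* = 7.1429, y* = 0

Linear utility — the consumer picks whichever good has higher MU/price: 6/4.2 = 1.4286 vs 2/12.25 = 0.1633.
x gives more utility per dollar, so spend all income on x: x* = M/P_x, y* = 0.
Numerically: x* = 7.1429, y* = 0.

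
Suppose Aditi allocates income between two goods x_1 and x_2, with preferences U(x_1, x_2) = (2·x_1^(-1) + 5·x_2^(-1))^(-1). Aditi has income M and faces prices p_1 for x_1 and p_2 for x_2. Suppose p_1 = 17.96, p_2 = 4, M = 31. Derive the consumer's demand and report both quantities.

MU_x_1 ∝ 2·x_1^(-2), MU_x_2 ∝ 5·x_2^(-2), so MRS = (2/5)·(x_2/x_1)^(2) = p_1/p_2.
Hence x_2/x_1 = ((5/2)·p_1/p_2)^(1/(2)), i.e. raised to the 0.5 power.
Substitute x_2 = (x_2/x_1)·x_1 into the budget: x_1* = M/(p_1 + p_2·(x_2/x_1)).
Numerically x_2/x_1 = 3.350373, so x_1* = 31/(17.96 + 4·3.350373) = 0.9885 and x_2* = 3.350373·0.9885 = 3.3118.

x_1* = 0.9885, x_2* = 3.3118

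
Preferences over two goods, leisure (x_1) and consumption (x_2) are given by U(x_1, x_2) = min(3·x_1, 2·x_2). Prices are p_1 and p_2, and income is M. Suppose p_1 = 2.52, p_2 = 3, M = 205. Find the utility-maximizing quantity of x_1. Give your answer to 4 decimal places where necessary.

x_1* = 29.2023

Demand: x_1*(p_1,p_2,M) = 2·M/(2·p_1 + 3·p_2), x_2* = 3·M/(2·p_1 + 3·p_2).
Here 2·2.52 + 3·3 = 14.04, giving x_1* = 29.2023.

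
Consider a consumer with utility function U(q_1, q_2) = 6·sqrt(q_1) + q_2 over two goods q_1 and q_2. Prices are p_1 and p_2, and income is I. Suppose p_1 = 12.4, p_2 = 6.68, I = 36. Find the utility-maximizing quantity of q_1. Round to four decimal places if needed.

q_1* = 2.6119

MU_q_1 = 3/√q_1, MU_q_2 = 1. Tangency: 3/√q_1 = p_1/p_2.
Thus q_1* = (3·p_2/p_1)² — independent of I — with the rest of income spent on q_2.
Plugging in: q_1* = (3·6.68/12.4)² = 2.6119.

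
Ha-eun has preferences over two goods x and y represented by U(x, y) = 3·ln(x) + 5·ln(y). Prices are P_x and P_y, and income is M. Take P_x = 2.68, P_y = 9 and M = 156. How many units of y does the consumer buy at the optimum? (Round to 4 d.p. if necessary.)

At P_x=2.68, P_y=9, M=156: y* = 0.625·156/9 = 10.8333.

y* = 10.8333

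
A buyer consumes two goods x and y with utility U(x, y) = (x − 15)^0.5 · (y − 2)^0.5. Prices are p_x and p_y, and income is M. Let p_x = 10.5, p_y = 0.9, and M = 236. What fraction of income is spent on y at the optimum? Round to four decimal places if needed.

MRS = (y−2)/(x−15). Tangency with p_x/p_y gives y−2 = (p_x/p_y)·(x−15).
After buying the subsistence bundle (15, 2), a share 0.5 of the remaining income goes to x: x* = 15 + 0.5·(M − 15p_x − 2p_y)/p_x.
Discretionary income = 236 − 15·10.5 − 2·0.9 = 76.7; x* = 15 + 0.5·76.7/10.5 = 18.6524; y* = 2 + 0.5·76.7/0.9 = 44.6111.
Expenditure on y: 0.9·44.6111 = 40.15; share = 0.1701.

share on y = 0.1701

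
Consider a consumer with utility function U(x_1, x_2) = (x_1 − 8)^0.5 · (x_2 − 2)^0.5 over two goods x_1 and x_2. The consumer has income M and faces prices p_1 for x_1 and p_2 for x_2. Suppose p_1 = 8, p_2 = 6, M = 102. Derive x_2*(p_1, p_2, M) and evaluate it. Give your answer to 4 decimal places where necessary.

This is Cobb-Douglas in (x_1−8, x_2−2): tangency gives 0.5·p_2·(x_2−2) = 0.5·p_1·(x_1−8).
Substituting into the budget: x_1* = 8 + 0.5·(M − 8·p_1 − 2·p_2)/p_1, and x_2* = 2 + 0.5·(…)/p_2.
Discretionary income = 102 − 8·8 − 2·6 = 26; x_2* = 2 + 0.5·26/6 = 4.1667.

x_2* = 4.1667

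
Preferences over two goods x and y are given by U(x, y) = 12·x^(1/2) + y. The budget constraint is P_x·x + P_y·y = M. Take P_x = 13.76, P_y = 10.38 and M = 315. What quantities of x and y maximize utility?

Utility is quasi-linear in y; the FOC for x is 6/√x = P_x/P_y.
Thus x* = (6·P_y/P_x)² — independent of M — with the rest of income spent on y.
Plugging in: x* = (6·10.38/13.76)² = 20.4861, y* = 3.1898.

x* = 20.4861, y* = 3.1898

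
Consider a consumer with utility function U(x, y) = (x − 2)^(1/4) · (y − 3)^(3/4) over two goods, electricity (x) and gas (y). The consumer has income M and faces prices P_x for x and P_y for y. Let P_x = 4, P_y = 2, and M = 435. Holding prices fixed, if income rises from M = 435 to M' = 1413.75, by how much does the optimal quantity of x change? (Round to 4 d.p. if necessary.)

Δx* = 61.1719

This is Cobb-Douglas in (x−2, y−3): tangency gives 0.25·P_y·(y−3) = 0.75·P_x·(x−2).
Substituting into the budget: x* = 2 + 0.25·(M − 2·P_x − 3·P_y)/P_x, and y* = 3 + 0.75·(…)/P_y.
Discretionary income = 435 − 2·4 − 3·2 = 421; x* = 2 + 0.25·421/4 = 28.3125.
At M' = 1413.75: x* = 89.4844. Change: 89.4844 − 28.3125 = 61.1719.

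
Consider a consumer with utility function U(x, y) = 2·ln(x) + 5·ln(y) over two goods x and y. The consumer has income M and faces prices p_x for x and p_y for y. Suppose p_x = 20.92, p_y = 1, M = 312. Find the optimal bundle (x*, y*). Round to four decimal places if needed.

Tangency: MRS = (2/5)·y/x = p_x/p_y.
Rearranging, p_y·y = (5/2)·p_x·x. Substituting into the budget gives p_x·x·(1 + (5/2)) = M.
Demand: x*(p_x,p_y,M) = 2/7·M/p_x and y* = 5/7·M/p_y.
At p_x=20.92, p_y=1, M=312: x* = 2/7·312/20.92 = 4.2611, y* = 222.8571.

x* = 4.2611, y* = 222.8571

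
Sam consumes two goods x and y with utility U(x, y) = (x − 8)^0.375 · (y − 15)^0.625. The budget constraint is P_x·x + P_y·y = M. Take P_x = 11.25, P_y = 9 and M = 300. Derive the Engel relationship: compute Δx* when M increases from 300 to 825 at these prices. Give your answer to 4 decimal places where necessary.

Δx* = 17.5

Let x' = x−8, y' = y−15. MRS = (3/5)·y'/x' = P_x/P_y.
Substituting into the budget: x* = 8 + 0.375·(M − 8·P_x − 15·P_y)/P_x, and y* = 15 + 0.625·(…)/P_y.
Discretionary income = 300 − 8·11.25 − 15·9 = 75; x* = 8 + 0.375·75/11.25 = 10.5.
At M' = 825: x* = 28. Change: 28 − 10.5 = 17.5.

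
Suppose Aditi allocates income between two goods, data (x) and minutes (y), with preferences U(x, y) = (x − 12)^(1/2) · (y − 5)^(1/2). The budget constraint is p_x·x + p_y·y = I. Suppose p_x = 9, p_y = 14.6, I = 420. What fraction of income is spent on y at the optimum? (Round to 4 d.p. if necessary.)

Let x' = x−12, y' = y−5. MRS = y'/x' = p_x/p_y.
After buying the subsistence bundle (12, 5), a share 0.5 of the remaining income goes to x: x* = 12 + 0.5·(I − 12p_x − 5p_y)/p_x.
Discretionary income = 420 − 12·9 − 5·14.6 = 239; x* = 12 + 0.5·239/9 = 25.2778; y* = 5 + 0.5·239/14.6 = 13.1849.
Expenditure on y: 14.6·13.1849 = 192.5; share = 0.4583.

share on y = 0.4583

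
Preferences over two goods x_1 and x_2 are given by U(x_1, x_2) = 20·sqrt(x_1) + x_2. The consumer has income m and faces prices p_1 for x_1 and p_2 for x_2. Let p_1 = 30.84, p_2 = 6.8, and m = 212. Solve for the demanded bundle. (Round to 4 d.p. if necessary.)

Utility is quasi-linear in x_2; the FOC for x_1 is 10/√x_1 = p_1/p_2.
Thus x_1* = (10·p_2/p_1)² — independent of m — with the rest of income spent on x_2.
Plugging in: x_1* = (10·6.8/30.84)² = 4.8617, x_2* = 9.1272.

x_1* = 4.8617, x_2* = 9.1272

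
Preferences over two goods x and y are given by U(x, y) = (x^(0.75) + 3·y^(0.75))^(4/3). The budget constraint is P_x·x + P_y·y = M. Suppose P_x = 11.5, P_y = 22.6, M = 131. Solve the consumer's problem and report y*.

From the CES first-order condition, (1/3)·(y/x)^(0.25) = P_x/P_y.
Hence y/x = (3·P_x/P_y)^(1/(0.25)), i.e. raised to the 4 power.
Substitute y = (y/x)·x into the budget: x* = M/(P_x + P_y·(y/x)).
Numerically y/x = 5.430535, so x* = 131/(11.5 + 22.6·5.430535) = 0.9759 and y* = 5.430535·0.9759 = 5.2999.

y* = 5.2999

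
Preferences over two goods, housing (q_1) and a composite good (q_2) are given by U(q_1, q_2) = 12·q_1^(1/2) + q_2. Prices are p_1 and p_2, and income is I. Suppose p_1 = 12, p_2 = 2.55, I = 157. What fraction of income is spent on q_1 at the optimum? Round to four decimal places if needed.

Utility is quasi-linear in q_2; the FOC for q_1 is 6/√q_1 = p_1/p_2.
Solve: √q_1 = 6·p_2/p_1, so q_1*(p_1,p_2) = (6·p_2/p_1)², and q_2* = (I − p_1·q_1*)/p_2.
Plugging in: q_1* = (6·2.55/12)² = 1.6256, q_2* = 53.9186.
Expenditure on q_1: 12·1.6256 = 19.5075; share = 0.1243.

share on q_1 = 0.1243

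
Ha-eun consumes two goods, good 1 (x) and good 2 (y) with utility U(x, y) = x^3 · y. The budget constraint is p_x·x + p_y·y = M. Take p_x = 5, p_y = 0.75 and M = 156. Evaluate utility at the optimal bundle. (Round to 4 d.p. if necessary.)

MU_x/MU_y = (3·y)/(x); tangency sets this equal to p_x/p_y.
Rearranging, p_y·y = (1/3)·p_x·x. Substituting into the budget gives p_x·x·(1 + (1/3)) = M.
Demand: x*(p_x,p_y,M) = 0.75·M/p_x and y* = 0.25·M/p_y.
At p_x=5, p_y=0.75, M=156: x* = 0.75·156/5 = 23.4, y* = 52.
Utility at the optimum: U(23.4, 52) = 666271.008.

V = 666271.008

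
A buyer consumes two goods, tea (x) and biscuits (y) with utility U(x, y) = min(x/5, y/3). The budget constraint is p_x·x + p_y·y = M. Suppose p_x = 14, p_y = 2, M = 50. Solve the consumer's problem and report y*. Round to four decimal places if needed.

With perfect complements, no substitution: consume in ratio x:y = 5:3.
Budget: p_x·x + p_y·(3/5)·x = M, so (5·p_x + 3·p_y)·x = 5·M.
Demand: x*(p_x,p_y,M) = 5·M/(5·p_x + 3·p_y), y* = 3·M/(5·p_x + 3·p_y).
Here 5·14 + 3·2 = 76, giving y* = 1.9737.

y* = 1.9737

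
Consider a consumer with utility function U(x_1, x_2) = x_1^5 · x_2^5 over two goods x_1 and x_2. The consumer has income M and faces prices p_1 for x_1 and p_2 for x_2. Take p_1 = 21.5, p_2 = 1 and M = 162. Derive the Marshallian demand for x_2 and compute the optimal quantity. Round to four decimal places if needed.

Tangency: MRS = x_2/x_1 = p_1/p_2.
Rearranging, p_2·x_2 = p_1·x_1. Substituting into the budget gives p_1·x_1·(1 + 1) = M.
Demand: x_1*(p_1,p_2,M) = 0.5·M/p_1 and x_2* = 0.5·M/p_2.
At p_1=21.5, p_2=1, M=162: x_2* = 0.5·162/1 = 81.

x_2* = 81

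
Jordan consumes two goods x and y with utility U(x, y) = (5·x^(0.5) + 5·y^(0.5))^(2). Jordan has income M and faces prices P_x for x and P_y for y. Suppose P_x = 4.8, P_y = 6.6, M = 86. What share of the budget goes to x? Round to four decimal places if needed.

share on x = 0.5789

Substitute y = (y/x)·x into the budget: x* = M/(P_x + P_y·(y/x)).
Numerically y/x = 0.528926, so x* = 86/(4.8 + 6.6·0.528926) = 10.3728 and y* = 0.528926·10.3728 = 5.4864.
Expenditure on x: 4.8·10.3728 = 49.7895; share = 0.5789.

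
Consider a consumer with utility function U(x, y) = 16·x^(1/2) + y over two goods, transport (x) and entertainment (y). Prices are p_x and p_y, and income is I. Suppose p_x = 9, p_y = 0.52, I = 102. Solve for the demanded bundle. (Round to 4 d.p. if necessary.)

Utility is quasi-linear in y; the FOC for x is 8/√x = p_x/p_y.
Solve: √x = 8·p_y/p_x, so x*(p_x,p_y) = (8·p_y/p_x)², and y* = (I − p_x·x*)/p_y.
Plugging in: x* = (8·0.52/9)² = 0.2136, y* = 192.4561.

x* = 0.2136, y* = 192.4561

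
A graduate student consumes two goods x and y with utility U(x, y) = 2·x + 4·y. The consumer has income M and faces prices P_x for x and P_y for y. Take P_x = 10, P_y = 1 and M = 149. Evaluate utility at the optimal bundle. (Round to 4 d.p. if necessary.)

V = 596

Perfect substitutes: compare marginal utility per dollar. 2/P_x vs 4/P_y → 0.2 vs 4.
y gives more utility per dollar, so spend all income on y: y* = M/P_y, x* = 0.
Numerically: x* = 0, y* = 149.
Utility at the optimum: U(0, 149) = 596.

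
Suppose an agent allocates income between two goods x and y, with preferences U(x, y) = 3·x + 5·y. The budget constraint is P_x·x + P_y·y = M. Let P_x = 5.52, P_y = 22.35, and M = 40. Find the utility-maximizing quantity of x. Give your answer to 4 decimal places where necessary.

x* = 7.2464

Perfect substitutes: compare marginal utility per dollar. 3/P_x vs 5/P_y → 0.5435 vs 0.2237.
x gives more utility per dollar, so spend all income on x: x* = M/P_x, y* = 0.
Numerically: x* = 7.2464, y* = 0.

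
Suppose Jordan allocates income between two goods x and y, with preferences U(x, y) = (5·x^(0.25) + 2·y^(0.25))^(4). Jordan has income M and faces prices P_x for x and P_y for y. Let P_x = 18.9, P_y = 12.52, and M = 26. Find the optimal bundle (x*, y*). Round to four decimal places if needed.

x* = 1.0281, y* = 0.5247

MU_x ∝ 5·x^(-0.75), MU_y ∝ 2·y^(-0.75), so MRS = (5/2)·(y/x)^(0.75) = P_x/P_y.
Solve for the ratio: y/x = [(2/5)·P_x/P_y]^(4/3).
With the ratio pinned down, the budget gives x* = M/(P_x + P_y·(y/x)) and y* = (y/x)·x*.
Numerically y/x = 0.510376, so x* = 26/(18.9 + 12.52·0.510376) = 1.0281 and y* = 0.510376·1.0281 = 0.5247.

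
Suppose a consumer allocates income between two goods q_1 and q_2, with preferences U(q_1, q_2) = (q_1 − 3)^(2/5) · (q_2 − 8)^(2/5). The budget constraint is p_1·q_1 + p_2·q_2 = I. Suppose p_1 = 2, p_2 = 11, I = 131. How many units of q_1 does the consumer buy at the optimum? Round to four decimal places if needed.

Let q_1' = q_1−3, q_2' = q_2−8. MRS = q_2'/q_1' = p_1/p_2.
Substituting into the budget: q_1* = 3 + 0.5·(I − 3·p_1 − 8·p_2)/p_1, and q_2* = 8 + 0.5·(…)/p_2.
Discretionary income = 131 − 3·2 − 8·11 = 37; q_1* = 3 + 0.5·37/2 = 12.25.

q_1* = 12.25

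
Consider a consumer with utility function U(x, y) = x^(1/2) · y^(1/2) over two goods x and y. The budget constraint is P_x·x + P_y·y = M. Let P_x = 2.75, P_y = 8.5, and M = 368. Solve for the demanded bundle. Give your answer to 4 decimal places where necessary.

x* = 66.9091, y* = 21.6471

Tangency: MRS = y/x = P_x/P_y.
Rearranging, P_y·y = P_x·x. Substituting into the budget gives P_x·x·(1 + 1) = M.
Demand: x*(P_x,P_y,M) = 0.5·M/P_x and y* = 0.5·M/P_y.
At P_x=2.75, P_y=8.5, M=368: x* = 0.5·368/2.75 = 66.9091, y* = 21.6471.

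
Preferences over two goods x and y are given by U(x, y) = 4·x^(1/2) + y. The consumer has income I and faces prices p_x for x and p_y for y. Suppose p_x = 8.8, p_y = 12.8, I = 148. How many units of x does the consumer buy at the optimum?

Set MRS = p_x/p_y: 2·x^(−1/2) = p_x/p_y.
Solve: √x = 2·p_y/p_x, so x*(p_x,p_y) = (2·p_y/p_x)², and y* = (I − p_x·x*)/p_y.
Plugging in: x* = (2·12.8/8.8)² = 8.4628.

x* = 8.4628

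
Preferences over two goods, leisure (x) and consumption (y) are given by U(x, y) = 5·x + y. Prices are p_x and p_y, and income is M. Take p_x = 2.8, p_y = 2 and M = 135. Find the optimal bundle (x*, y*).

Linear utility — the consumer picks whichever good has higher MU/price: 5/2.8 = 1.7857 vs 1/2 = 0.5.
x gives more utility per dollar, so spend all income on x: x* = M/p_x, y* = 0.
Numerically: x* = 48.2143, y* = 0.

x* = 48.2143, y* = 0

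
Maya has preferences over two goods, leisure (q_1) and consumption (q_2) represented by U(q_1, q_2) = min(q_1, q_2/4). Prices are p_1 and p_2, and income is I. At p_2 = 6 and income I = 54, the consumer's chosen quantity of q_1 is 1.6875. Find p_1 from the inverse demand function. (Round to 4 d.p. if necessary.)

With perfect complements, no substitution: consume in ratio q_1:q_2 = 1:4.
Budget: p_1·q_1 + p_2·4·q_1 = I, so (p_1 + 4·p_2)·q_1 = I.
Demand: q_1*(p_1,p_2,I) = I/(p_1 + 4·p_2), q_2* = 4·I/(p_1 + 4·p_2).
Set q_1* = 1.6875 in the demand function and solve for p_1: p_1 = 8.

p_1 = 8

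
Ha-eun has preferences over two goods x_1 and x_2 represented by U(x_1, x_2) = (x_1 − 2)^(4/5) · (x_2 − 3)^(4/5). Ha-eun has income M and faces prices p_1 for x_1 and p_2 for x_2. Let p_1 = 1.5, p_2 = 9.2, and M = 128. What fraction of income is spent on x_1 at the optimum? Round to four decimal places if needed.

share on x_1 = 0.4039

MRS = (x_2−3)/(x_1−2). Tangency with p_1/p_2 gives x_2−3 = (p_1/p_2)·(x_1−2).
After buying the subsistence bundle (2, 3), a share 0.5 of the remaining income goes to x_1: x_1* = 2 + 0.5·(M − 2p_1 − 3p_2)/p_1.
Discretionary income = 128 − 2·1.5 − 3·9.2 = 97.4; x_1* = 2 + 0.5·97.4/1.5 = 34.4667; x_2* = 3 + 0.5·97.4/9.2 = 8.2935.
Expenditure on x_1: 1.5·34.4667 = 51.7; share = 0.4039.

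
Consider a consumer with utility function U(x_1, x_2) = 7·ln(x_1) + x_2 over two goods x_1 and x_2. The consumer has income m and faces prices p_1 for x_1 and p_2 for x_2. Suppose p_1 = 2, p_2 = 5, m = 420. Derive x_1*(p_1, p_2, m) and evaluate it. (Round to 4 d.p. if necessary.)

At the given prices: x_1* = 7·5/2 = 17.5.

x_1* = 17.5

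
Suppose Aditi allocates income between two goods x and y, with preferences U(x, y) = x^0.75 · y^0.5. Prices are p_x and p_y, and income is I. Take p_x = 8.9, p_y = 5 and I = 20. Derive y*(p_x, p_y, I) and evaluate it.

MU_x/MU_y = (0.75·y)/(0.5·x); tangency sets this equal to p_x/p_y.
Rearranging, p_y·y = (2/3)·p_x·x. Substituting into the budget gives p_x·x·(1 + (2/3)) = I.
Demand: x*(p_x,p_y,I) = 0.6·I/p_x and y* = 0.4·I/p_y.
At p_x=8.9, p_y=5, I=20: y* = 0.4·20/5 = 1.6.

y* = 1.6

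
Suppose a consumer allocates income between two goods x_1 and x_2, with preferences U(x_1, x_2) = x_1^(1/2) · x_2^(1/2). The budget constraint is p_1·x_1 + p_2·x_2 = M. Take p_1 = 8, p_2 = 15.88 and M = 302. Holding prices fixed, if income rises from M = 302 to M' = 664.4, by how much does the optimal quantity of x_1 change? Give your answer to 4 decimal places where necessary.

Δx_1* = 22.65

Demand: x_1*(p_1,p_2,M) = 0.5·M/p_1 and x_2* = 0.5·M/p_2.
At p_1=8, p_2=15.88, M=302: x_1* = 0.5·302/8 = 18.875.
At M' = 664.4: x_1* = 41.525. Change: 41.525 − 18.875 = 22.65.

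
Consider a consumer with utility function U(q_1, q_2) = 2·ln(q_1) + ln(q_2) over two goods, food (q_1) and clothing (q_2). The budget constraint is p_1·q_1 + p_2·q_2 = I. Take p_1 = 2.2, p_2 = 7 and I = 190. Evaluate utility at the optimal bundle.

V = 10.3087

The MRS is 2·q_2/q_1. Set MRS = p_1/p_2.
Rearranging, p_2·q_2 = (1/2)·p_1·q_1. Substituting into the budget gives p_1·q_1·(1 + (1/2)) = I.
Demand: q_1*(p_1,p_2,I) = 2/3·I/p_1 and q_2* = 1/3·I/p_2.
At p_1=2.2, p_2=7, I=190: q_1* = 2/3·190/2.2 = 57.5758, q_2* = 9.0476.
Utility at the optimum: U(57.5758, 9.0476) = 10.3087.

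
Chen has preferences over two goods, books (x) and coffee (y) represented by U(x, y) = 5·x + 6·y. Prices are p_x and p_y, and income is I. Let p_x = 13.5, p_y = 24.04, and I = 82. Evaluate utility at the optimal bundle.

V = 30.3704

Perfect substitutes: compare marginal utility per dollar. 5/p_x vs 6/p_y → 0.3704 vs 0.2496.
x gives more utility per dollar, so spend all income on x: x* = I/p_x, y* = 0.
Numerically: x* = 6.0741, y* = 0.
Utility at the optimum: U(6.0741, 0) = 30.3704.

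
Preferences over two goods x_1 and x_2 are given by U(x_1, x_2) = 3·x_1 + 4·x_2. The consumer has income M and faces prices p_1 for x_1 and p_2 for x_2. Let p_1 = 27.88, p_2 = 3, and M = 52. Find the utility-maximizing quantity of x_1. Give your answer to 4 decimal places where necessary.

x_2 gives more utility per dollar, so spend all income on x_2: x_2* = M/p_2, x_1* = 0.
Numerically: x_1* = 0, x_2* = 17.3333.

x_1* = 0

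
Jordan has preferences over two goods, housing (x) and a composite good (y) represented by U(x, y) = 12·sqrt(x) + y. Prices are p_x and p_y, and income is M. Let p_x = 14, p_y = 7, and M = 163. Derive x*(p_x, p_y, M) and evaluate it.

x* = 9

Utility is quasi-linear in y; the FOC for x is 6/√x = p_x/p_y.
Thus x* = (6·p_y/p_x)² — independent of M — with the rest of income spent on y.
Plugging in: x* = (6·7/14)² = 9.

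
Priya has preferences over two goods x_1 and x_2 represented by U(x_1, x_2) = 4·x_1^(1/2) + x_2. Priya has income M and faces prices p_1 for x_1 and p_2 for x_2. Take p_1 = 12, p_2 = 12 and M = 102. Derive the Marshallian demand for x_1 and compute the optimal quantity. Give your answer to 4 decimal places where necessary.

Plugging in: x_1* = (2·12/12)² = 4.

x_1* = 4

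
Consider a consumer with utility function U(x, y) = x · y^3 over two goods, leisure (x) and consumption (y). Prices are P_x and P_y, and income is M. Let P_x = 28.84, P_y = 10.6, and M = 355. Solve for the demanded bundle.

Demand: x*(P_x,P_y,M) = 0.25·M/P_x and y* = 0.75·M/P_y.
At P_x=28.84, P_y=10.6, M=355: x* = 0.25·355/28.84 = 3.0773, y* = 25.1179.

x* = 3.0773, y* = 25.1179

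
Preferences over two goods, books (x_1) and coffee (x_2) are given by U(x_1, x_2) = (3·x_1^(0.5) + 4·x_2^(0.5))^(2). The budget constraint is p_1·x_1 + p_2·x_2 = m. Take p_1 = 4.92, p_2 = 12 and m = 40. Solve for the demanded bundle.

MRS = MU_x_1/MU_x_2 = (3/4)·(x_2/x_1)^(0.5). Set equal to p_1/p_2.
Hence x_2/x_1 = ((4/3)·p_1/p_2)^(1/(0.5)), i.e. raised to the 2 power.
Substitute x_2 = (x_2/x_1)·x_1 into the budget: x_1* = m/(p_1 + p_2·(x_2/x_1)).
Numerically x_2/x_1 = 0.298844, so x_1* = 40/(4.92 + 12·0.298844) = 4.7025 and x_2* = 0.298844·4.7025 = 1.4053.

x_1* = 4.7025, x_2* = 1.4053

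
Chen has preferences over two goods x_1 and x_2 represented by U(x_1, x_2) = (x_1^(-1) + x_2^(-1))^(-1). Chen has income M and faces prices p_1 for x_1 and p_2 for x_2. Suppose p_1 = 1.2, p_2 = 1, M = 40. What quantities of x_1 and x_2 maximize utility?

x_1* = 17.4258, x_2* = 19.089

From the CES first-order condition, (x_2/x_1)^(2) = p_1/p_2.
Solve for the ratio: x_2/x_1 = [p_1/p_2]^(0.5).
With the ratio pinned down, the budget gives x_1* = M/(p_1 + p_2·(x_2/x_1)) and x_2* = (x_2/x_1)·x_1*.
Numerically x_2/x_1 = 1.095445, so x_1* = 40/(1.2 + 1·1.095445) = 17.4258 and x_2* = 1.095445·17.4258 = 19.089.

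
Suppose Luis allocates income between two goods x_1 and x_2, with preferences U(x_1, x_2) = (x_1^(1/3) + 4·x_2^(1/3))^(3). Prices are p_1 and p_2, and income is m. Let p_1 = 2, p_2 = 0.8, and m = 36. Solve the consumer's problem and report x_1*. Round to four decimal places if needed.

Numerically x_2/x_1 = 31.622777, so x_1* = 36/(2 + 0.8·31.622777) = 1.3188.

x_1* = 1.3188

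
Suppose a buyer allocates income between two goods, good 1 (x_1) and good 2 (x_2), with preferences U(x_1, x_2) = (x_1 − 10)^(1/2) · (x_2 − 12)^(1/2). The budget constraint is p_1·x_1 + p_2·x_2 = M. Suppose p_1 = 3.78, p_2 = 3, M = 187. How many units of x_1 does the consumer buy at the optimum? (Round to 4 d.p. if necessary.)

Substituting into the budget: x_1* = 10 + 0.5·(M − 10·p_1 − 12·p_2)/p_1, and x_2* = 12 + 0.5·(…)/p_2.
Discretionary income = 187 − 10·3.78 − 12·3 = 113.2; x_1* = 10 + 0.5·113.2/3.78 = 24.9735.

x_1* = 24.9735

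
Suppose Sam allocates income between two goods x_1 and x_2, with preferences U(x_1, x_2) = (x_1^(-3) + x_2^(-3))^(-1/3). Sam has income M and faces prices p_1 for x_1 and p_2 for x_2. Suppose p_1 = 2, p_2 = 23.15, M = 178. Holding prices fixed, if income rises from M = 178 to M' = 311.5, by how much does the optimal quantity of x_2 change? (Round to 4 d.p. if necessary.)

MRS = MU_x_1/MU_x_2 = (x_2/x_1)^(4). Set equal to p_1/p_2.
Hence x_2/x_1 = (p_1/p_2)^(1/(4)), i.e. raised to the 0.25 power.
With the ratio pinned down, the budget gives x_1* = M/(p_1 + p_2·(x_2/x_1)) and x_2* = (x_2/x_1)·x_1*.
Numerically x_2/x_1 = 0.54215, so x_1* = 178/(2 + 23.15·0.54215) = 12.233 and x_2* = 0.54215·12.233 = 6.6321.
At M' = 311.5: x_2* = 11.6062. Change: 11.6062 − 6.6321 = 4.9741.

Δx_2* = 4.9741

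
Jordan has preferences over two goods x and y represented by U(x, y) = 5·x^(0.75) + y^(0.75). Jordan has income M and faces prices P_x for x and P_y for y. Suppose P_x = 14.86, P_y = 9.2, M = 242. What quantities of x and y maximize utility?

MU_x ∝ 5·x^(-0.25), MU_y ∝ y^(-0.25), so MRS = 5·(y/x)^(0.25) = P_x/P_y.
Solve for the ratio: y/x = [(1/5)·P_x/P_y]^(4).
With the ratio pinned down, the budget gives x* = M/(P_x + P_y·(y/x)) and y* = (y/x)·x*.
Numerically y/x = 0.01089, so x* = 242/(14.86 + 9.2·0.01089) = 16.1763 and y* = 0.01089·16.1763 = 0.1762.

x* = 16.1763, y* = 0.1762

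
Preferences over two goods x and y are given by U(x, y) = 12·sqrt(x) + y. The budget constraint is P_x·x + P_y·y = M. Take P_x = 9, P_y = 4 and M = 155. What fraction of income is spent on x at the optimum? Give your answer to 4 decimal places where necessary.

Thus x* = (6·P_y/P_x)² — independent of M — with the rest of income spent on y.
Plugging in: x* = (6·4/9)² = 7.1111, y* = 22.75.
Expenditure on x: 9·7.1111 = 64; share = 0.4129.

share on x = 0.4129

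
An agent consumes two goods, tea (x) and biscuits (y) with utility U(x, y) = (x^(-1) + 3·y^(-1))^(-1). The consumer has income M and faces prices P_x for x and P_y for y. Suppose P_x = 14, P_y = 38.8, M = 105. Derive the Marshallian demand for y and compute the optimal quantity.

Substitute y = (y/x)·x into the budget: x* = M/(P_x + P_y·(y/x)).
Numerically y/x = 1.04042, so x* = 105/(14 + 38.8·1.04042) = 1.9313 and y* = 1.04042·1.9313 = 2.0093.

y* = 2.0093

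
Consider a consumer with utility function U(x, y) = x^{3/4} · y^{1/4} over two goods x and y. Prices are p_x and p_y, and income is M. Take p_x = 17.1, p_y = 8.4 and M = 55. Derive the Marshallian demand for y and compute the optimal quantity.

y* = 1.6369

The MRS is 3·y/x. Set MRS = p_x/p_y.
Rearranging, p_y·y = (1/3)·p_x·x. Substituting into the budget gives p_x·x·(1 + (1/3)) = M.
Demand: x*(p_x,p_y,M) = 0.75·M/p_x and y* = 0.25·M/p_y.
At p_x=17.1, p_y=8.4, M=55: y* = 0.25·55/8.4 = 1.6369.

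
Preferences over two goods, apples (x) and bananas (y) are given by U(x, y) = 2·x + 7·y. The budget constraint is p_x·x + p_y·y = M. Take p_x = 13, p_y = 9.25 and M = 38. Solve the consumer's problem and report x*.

x* = 0

Perfect substitutes: compare marginal utility per dollar. 2/p_x vs 7/p_y → 0.1538 vs 0.7568.
y gives more utility per dollar, so spend all income on y: y* = M/p_y, x* = 0.
Numerically: x* = 0, y* = 4.1081.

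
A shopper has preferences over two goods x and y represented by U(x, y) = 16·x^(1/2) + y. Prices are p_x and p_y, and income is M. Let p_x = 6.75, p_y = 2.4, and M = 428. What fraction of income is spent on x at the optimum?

MU_x = 8/√x, MU_y = 1. Tangency: 8/√x = p_x/p_y.
Solve: √x = 8·p_y/p_x, so x*(p_x,p_y) = (8·p_y/p_x)², and y* = (M − p_x·x*)/p_y.
Plugging in: x* = (8·2.4/6.75)² = 8.0909, y* = 155.5778.
Expenditure on x: 6.75·8.0909 = 54.6133; share = 0.1276.

share on x = 0.1276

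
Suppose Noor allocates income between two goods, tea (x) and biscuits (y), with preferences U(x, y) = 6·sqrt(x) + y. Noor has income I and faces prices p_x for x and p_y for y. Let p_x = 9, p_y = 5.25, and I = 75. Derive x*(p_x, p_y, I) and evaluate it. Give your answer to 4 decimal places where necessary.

x* = 3.0625

Set MRS = p_x/p_y: 3·x^(−1/2) = p_x/p_y.
Solve: √x = 3·p_y/p_x, so x*(p_x,p_y) = (3·p_y/p_x)², and y* = (I − p_x·x*)/p_y.
Plugging in: x* = (3·5.25/9)² = 3.0625.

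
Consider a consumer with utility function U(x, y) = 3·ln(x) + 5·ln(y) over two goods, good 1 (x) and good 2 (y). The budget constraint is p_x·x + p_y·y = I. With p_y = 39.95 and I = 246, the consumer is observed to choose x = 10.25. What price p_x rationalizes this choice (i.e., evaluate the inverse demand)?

p_x = 9

The MRS is (3/5)·y/x. Set MRS = p_x/p_y.
Rearranging, p_y·y = (5/3)·p_x·x. Substituting into the budget gives p_x·x·(1 + (5/3)) = I.
Demand: x*(p_x,p_y,I) = 0.375·I/p_x and y* = 0.625·I/p_y.
Set x* = 10.25 in the demand function and solve for p_x: p_x = 9.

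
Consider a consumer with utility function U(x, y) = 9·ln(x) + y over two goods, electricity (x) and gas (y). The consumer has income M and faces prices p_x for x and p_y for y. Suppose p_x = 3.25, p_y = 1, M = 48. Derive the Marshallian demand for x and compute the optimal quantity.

So x*(p_x,p_y) = 9·p_y/p_x, independent of income; and y* = (M − 9·p_y)/p_y.
At the given prices: x* = 9·1/3.25 = 2.7692.

x* = 2.7692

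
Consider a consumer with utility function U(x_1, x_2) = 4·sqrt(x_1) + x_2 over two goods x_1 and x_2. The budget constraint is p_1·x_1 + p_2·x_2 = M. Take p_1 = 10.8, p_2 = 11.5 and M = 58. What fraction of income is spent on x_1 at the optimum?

Solve: √x_1 = 2·p_2/p_1, so x_1*(p_1,p_2) = (2·p_2/p_1)², and x_2* = (M − p_1·x_1*)/p_2.
Plugging in: x_1* = (2·11.5/10.8)² = 4.5353, x_2* = 0.7842.
Expenditure on x_1: 10.8·4.5353 = 48.9815; share = 0.8445.

share on x_1 = 0.8445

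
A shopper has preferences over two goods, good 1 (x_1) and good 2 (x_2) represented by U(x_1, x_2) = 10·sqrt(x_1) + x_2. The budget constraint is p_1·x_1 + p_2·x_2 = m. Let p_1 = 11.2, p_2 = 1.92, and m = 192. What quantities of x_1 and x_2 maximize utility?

x_1* = 0.7347, x_2* = 95.7143

Utility is quasi-linear in x_2; the FOC for x_1 is 5/√x_1 = p_1/p_2.
Thus x_1* = (5·p_2/p_1)² — independent of m — with the rest of income spent on x_2.
Plugging in: x_1* = (5·1.92/11.2)² = 0.7347, x_2* = 95.7143.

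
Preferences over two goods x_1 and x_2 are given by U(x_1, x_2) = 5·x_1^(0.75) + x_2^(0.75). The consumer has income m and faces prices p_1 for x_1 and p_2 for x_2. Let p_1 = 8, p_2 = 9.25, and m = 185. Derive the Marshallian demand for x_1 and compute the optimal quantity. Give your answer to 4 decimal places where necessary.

x_1* = 23.1011

MRS = MU_x_1/MU_x_2 = 5·(x_2/x_1)^(0.25). Set equal to p_1/p_2.
Hence x_2/x_1 = ((1/5)·p_1/p_2)^(1/(0.25)), i.e. raised to the 4 power.
With the ratio pinned down, the budget gives x_1* = m/(p_1 + p_2·(x_2/x_1)) and x_2* = (x_2/x_1)·x_1*.
Numerically x_2/x_1 = 0.000895, so x_1* = 185/(8 + 9.25·0.000895) = 23.1011.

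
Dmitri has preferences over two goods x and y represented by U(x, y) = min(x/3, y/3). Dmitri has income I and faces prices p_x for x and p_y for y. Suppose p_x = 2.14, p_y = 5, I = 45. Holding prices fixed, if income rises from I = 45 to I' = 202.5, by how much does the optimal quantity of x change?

With perfect complements, no substitution: consume in ratio x:y = 3:3.
Budget: p_x·x + p_y·x = I, so (3·p_x + 3·p_y)·x = 3·I.
Demand: x*(p_x,p_y,I) = 3·I/(3·p_x + 3·p_y), y* = 3·I/(3·p_x + 3·p_y).
Here 3·2.14 + 3·5 = 21.42, giving x* = 6.3025.
At I' = 202.5: x* = 28.3613. Change: 28.3613 − 6.3025 = 22.0588.

Δx* = 22.0588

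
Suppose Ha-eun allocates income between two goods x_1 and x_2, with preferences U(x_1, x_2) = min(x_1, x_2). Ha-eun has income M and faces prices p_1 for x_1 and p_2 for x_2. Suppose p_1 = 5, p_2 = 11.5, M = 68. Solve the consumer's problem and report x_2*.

Here 5 + 11.5 = 16.5, giving x_2* = 4.1212.

x_2* = 4.1212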